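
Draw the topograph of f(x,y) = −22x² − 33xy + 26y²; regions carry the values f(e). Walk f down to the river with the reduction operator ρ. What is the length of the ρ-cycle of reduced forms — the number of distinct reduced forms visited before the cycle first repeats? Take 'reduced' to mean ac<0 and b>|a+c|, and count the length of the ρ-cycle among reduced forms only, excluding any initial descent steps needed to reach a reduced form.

D = 3377, ⌊√D⌋ = 58
descent: ρ → (26,33,-22)  [lands on river]
river: ρ → (-22,55,4)
river: ρ → (4,57,-8)
river: ρ → (-8,55,11)
river: ρ → (11,55,-8)
river: ρ → (-8,57,4)
river: ρ → (4,55,-22)
river: ρ → (-22,33,26)
river: ρ → (26,19,-29)
river: ρ → (-29,39,16)
river: ρ → (16,57,-2)
river: ρ → (-2,55,44)
river: ρ → (44,33,-13)
river: ρ → (-13,45,26)
river: ρ → (26,7,-32)
river: ρ → (-32,57,1)
river: ρ → (1,57,-32)
river: ρ → (-32,7,26)
river: ρ → (26,45,-13)
river: ρ → (-13,33,44)
river: ρ → (44,55,-2)
river: ρ → (-2,57,16)
river: ρ → (16,39,-29)
river: ρ → (-29,19,26)
ρ-cycle length = 24 (tail of 1 descent step not counted)

24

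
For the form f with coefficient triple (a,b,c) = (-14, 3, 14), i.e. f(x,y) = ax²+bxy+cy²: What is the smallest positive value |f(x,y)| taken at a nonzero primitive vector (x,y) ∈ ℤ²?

river: ρ → (14,25,-3)
river: ρ → (-3,23,22)
river: ρ → (22,21,-4)
river: ρ → (-4,27,4)
river: ρ → (4,21,-22)
river: ρ → (-22,23,3)
river: ρ → (3,25,-14)
river: ρ → (-14,3,14)
closes: descent 0, river 8
min |a| on river = 3

3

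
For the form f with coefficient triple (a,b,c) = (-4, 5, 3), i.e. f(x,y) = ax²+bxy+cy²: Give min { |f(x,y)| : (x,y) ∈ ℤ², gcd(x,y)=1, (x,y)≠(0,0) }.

river: ρ → (3,7,-2)
river: ρ → (-2,5,6)
river: ρ → (6,7,-1)
river: ρ → (-1,7,6)
river: ρ → (6,5,-2)
river: ρ → (-2,7,3)
river: ρ → (3,5,-4)
river: ρ → (-4,3,4)
river: ρ → (4,5,-3)
river: ρ → (-3,7,2)
river: ρ → (2,5,-6)
river: ρ → (-6,7,1)
river: ρ → (1,7,-6)
river: ρ → (-6,5,2)
river: ρ → (2,7,-3)
river: ρ → (-3,5,4)
river: ρ → (4,3,-4)
river: ρ → (-4,5,3)
closes: descent 0, river 18
min |a| on river = 1

1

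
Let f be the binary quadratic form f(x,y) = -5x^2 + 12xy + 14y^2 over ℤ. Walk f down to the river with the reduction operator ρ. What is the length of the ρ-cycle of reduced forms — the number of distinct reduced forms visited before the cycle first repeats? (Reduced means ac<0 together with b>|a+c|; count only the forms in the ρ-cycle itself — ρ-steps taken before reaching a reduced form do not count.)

D = 424, ⌊√D⌋ = 20
river: ρ → (14,16,-3)
river: ρ → (-3,20,2)
river: ρ → (2,20,-3)
river: ρ → (-3,16,14)
river: ρ → (14,12,-5)
river: ρ → (-5,18,5)
river: ρ → (5,12,-14)
river: ρ → (-14,16,3)
river: ρ → (3,20,-2)
river: ρ → (-2,20,3)
river: ρ → (3,16,-14)
river: ρ → (-14,12,5)
river: ρ → (5,18,-5)
river: ρ → (-5,12,14)
ρ-cycle length = 14 (tail of 0 descent steps not counted)

14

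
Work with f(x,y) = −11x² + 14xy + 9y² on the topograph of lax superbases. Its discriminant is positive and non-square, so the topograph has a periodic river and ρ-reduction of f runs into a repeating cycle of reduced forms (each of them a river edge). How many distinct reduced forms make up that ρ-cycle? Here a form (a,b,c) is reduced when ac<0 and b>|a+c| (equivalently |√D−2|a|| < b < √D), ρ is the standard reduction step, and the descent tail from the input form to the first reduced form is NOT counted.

D = 592, ⌊√D⌋ = 24
river: ρ → (9,22,-3)
river: ρ → (-3,20,16)
river: ρ → (16,12,-7)
river: ρ → (-7,16,12)
river: ρ → (12,8,-11)
river: ρ → (-11,14,9)
ρ-cycle length = 6 (tail of 0 descent steps not counted)

6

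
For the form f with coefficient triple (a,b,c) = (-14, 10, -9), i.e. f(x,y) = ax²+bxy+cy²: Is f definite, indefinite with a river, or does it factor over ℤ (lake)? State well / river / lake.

D = b²−4ac = 10² − 4·(-14)·(-9) = -404
D < 0 ⇒ definite ⇒ every region one sign ⇒ single well

well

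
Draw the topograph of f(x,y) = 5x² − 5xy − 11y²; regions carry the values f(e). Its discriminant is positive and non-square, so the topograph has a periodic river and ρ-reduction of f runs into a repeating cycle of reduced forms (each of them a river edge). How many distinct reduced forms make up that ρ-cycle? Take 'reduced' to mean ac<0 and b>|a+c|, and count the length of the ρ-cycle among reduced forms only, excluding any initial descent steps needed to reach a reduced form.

D = 245, ⌊√D⌋ = 15
descent: ρ → (-11,5,5)
descent: ρ → (5,15,-1)  [lands on river]
river: ρ → (-1,15,5)
ρ-cycle length = 2 (tail of 2 descent steps not counted)

2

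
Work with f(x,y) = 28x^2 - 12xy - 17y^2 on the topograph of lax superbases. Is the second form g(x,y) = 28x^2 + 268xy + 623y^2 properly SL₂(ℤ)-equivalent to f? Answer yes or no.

D₁ = 2048, D₂ = 2048
river cycle of f (length 12): (-17, 12, 28), (28, 44, -1), (-1, 44, 28), (28, 12, -17), (-17, 22, 23), (23, 24, -16), (-16, 40, 7), (7, 44, -4), (-4, 44, 7), (7, 40, -16), … (2 more)
river cycle of g (length 12): (28, 44, -1), (-1, 44, 28), (28, 12, -17), (-17, 22, 23), (23, 24, -16), (-16, 40, 7), (7, 44, -4), (-4, 44, 7), (7, 40, -16), (-16, 24, 23), … (2 more)
cycles coincide ⇒ equivalent

yes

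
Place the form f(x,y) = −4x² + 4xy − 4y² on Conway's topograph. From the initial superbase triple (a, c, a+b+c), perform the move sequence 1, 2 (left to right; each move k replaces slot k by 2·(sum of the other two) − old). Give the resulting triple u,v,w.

start (-4,-4,-4) = (f(1,0),f(0,1),f(1,1))
replace slot 1: 2·((-4)+(-4)) − (-4) = -12 → (-12,-4,-4)
replace slot 2: 2·((-12)+(-4)) − (-4) = -28 → (-12,-28,-4)

-12,-28,-4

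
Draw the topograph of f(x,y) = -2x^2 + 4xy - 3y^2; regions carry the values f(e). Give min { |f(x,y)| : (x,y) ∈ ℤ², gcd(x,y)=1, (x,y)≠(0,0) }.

translate: b→0 (≡-4 mod 4), so (2,-4,3)→(2,0,1)
flip: (2,0,1)→(1,0,2)
reduced (well bottom): (1,0,2) with a≤c, −a<b≤a
well minimum |f| = |-1| = 1 (negative-definite)

1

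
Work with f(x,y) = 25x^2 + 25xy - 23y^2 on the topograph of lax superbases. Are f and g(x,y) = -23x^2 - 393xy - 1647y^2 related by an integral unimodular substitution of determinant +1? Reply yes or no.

D₁ = 2925, D₂ = 2925
river cycle of f (length 12): (-23, 21, 27), (27, 33, -17), (-17, 35, 25), (25, 15, -27), (-27, 39, 13), (13, 39, -27), (-27, 15, 25), (25, 35, -17), (-17, 33, 27), (27, 21, -23), … (2 more)
river cycle of g (length 12): (-23, 21, 27), (27, 33, -17), (-17, 35, 25), (25, 15, -27), (-27, 39, 13), (13, 39, -27), (-27, 15, 25), (25, 35, -17), (-17, 33, 27), (27, 21, -23), … (2 more)
cycles coincide ⇒ equivalent

yes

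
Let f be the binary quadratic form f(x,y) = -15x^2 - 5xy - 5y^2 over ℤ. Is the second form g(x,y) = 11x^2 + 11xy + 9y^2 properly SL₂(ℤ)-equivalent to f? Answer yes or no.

D₁ = -275, D₂ = -275
f is negative-definite; reduce −f:
−f: flip: (15,5,5)→(5,-5,15)
−f: translate: b→5 (≡-5 mod 10), so (5,-5,15)→(5,5,15)
−f: reduced (well bottom): (5,5,15) with a≤c, −a<b≤a
flip sign back: reduced form of f is (-5,-5,-15)
g: flip: (11,11,9)→(9,-11,11)
g: translate: b→7 (≡-11 mod 18), so (9,-11,11)→(9,7,9)
g: reduced (well bottom): (9,7,9) with a≤c, −a<b≤a
reduced forms (-5, -5, -15) vs (9, 7, 9) ⇒ inequivalent

no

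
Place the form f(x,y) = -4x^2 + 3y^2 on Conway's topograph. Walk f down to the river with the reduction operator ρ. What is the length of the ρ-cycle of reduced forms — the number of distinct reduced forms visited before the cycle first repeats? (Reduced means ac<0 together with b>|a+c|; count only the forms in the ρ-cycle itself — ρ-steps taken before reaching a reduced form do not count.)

D = 48, ⌊√D⌋ = 6
descent: ρ → (3,6,-1)  [lands on river]
river: ρ → (-1,6,3)
ρ-cycle length = 2 (tail of 1 descent step not counted)

2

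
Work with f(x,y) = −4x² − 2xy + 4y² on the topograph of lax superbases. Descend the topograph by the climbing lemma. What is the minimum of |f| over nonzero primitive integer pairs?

descent: ρ → (4,2,-4)  [lands on river]
river: ρ → (-4,6,2)
river: ρ → (2,6,-4)
river: ρ → (-4,2,4)
river: ρ → (4,6,-2)
river: ρ → (-2,6,4)
closes: descent 1, river 6
min |a| on river = 2

2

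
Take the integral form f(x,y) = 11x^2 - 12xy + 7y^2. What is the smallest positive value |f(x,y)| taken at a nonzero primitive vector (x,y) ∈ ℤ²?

translate: b→10 (≡-12 mod 22), so (11,-12,7)→(11,10,6)
flip: (11,10,6)→(6,-10,11)
translate: b→2 (≡-10 mod 12), so (6,-10,11)→(6,2,7)
reduced (well bottom): (6,2,7) with a≤c, −a<b≤a
well minimum = a = 6

6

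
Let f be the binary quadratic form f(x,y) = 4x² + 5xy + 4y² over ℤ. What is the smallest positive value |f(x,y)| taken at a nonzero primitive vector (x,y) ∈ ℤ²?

translate: b→-3 (≡5 mod 8), so (4,5,4)→(4,-3,3)
flip: (4,-3,3)→(3,3,4)
reduced (well bottom): (3,3,4) with a≤c, −a<b≤a
well minimum = a = 3

3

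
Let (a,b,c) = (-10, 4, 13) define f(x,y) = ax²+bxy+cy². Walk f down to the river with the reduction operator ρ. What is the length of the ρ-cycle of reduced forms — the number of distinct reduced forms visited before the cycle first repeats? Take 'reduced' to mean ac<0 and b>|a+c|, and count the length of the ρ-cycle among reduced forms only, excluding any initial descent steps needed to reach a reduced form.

D = 536, ⌊√D⌋ = 23
river: ρ → (13,22,-1)
river: ρ → (-1,22,13)
river: ρ → (13,4,-10)
river: ρ → (-10,16,7)
river: ρ → (7,12,-14)
river: ρ → (-14,16,5)
river: ρ → (5,14,-17)
river: ρ → (-17,20,2)
river: ρ → (2,20,-17)
river: ρ → (-17,14,5)
river: ρ → (5,16,-14)
river: ρ → (-14,12,7)
river: ρ → (7,16,-10)
river: ρ → (-10,4,13)
ρ-cycle length = 14 (tail of 0 descent steps not counted)

14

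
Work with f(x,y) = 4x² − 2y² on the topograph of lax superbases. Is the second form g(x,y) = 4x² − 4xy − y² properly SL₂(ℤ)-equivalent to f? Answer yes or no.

D₁ = 32, D₂ = 32
river cycle of f (length 2): (-2, 4, 2), (2, 4, -2)
river cycle of g (length 2): (-1, 4, 4), (4, 4, -1)
cycles differ ⇒ inequivalent

no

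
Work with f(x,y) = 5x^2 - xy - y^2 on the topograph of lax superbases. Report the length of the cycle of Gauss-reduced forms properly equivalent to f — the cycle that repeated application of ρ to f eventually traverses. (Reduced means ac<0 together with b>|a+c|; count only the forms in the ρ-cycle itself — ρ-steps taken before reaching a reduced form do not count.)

D = 21, ⌊√D⌋ = 4
descent: ρ → (-1,3,3)  [lands on river]
river: ρ → (3,3,-1)
ρ-cycle length = 2 (tail of 1 descent step not counted)

2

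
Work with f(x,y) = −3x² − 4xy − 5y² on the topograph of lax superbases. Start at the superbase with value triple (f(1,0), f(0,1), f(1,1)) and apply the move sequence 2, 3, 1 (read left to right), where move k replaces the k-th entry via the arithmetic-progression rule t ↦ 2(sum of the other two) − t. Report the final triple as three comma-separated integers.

start (-3,-5,-12) = (f(1,0),f(0,1),f(1,1))
replace slot 2: 2·((-3)+(-12)) − (-5) = -25 → (-3,-25,-12)
replace slot 3: 2·((-3)+(-25)) − (-12) = -44 → (-3,-25,-44)
replace slot 1: 2·((-25)+(-44)) − (-3) = -135 → (-135,-25,-44)

-135,-25,-44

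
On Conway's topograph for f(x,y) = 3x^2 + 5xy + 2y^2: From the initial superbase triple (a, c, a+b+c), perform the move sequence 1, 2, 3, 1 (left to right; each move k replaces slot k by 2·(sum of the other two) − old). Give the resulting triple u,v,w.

start (3,2,10) = (f(1,0),f(0,1),f(1,1))
replace slot 1: 2·(2+10) − 3 = 21 → (21,2,10)
replace slot 2: 2·(21+10) − 2 = 60 → (21,60,10)
replace slot 3: 2·(21+60) − 10 = 152 → (21,60,152)
replace slot 1: 2·(60+152) − 21 = 403 → (403,60,152)

403,60,152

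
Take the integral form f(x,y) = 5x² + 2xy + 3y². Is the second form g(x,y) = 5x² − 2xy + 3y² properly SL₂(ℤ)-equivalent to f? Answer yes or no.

D₁ = -56, D₂ = -56
f: flip: (5,2,3)→(3,-2,5)
f: reduced (well bottom): (3,-2,5) with a≤c, −a<b≤a
g: flip: (5,-2,3)→(3,2,5)
g: reduced (well bottom): (3,2,5) with a≤c, −a<b≤a
reduced forms (3, -2, 5) vs (3, 2, 5) ⇒ inequivalent

no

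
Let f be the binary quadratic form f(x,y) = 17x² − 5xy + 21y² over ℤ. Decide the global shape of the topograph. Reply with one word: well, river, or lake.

D = b²−4ac = (-5)² − 4·17·21 = -1403
D < 0 ⇒ definite ⇒ every region one sign ⇒ single well

well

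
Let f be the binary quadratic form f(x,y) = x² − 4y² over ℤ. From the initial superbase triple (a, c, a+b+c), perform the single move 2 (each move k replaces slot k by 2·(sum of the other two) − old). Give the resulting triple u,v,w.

start (1,-4,-3) = (f(1,0),f(0,1),f(1,1))
replace slot 2: 2·(1+(-3)) − (-4) = 0 → (1,0,-3)

1,0,-3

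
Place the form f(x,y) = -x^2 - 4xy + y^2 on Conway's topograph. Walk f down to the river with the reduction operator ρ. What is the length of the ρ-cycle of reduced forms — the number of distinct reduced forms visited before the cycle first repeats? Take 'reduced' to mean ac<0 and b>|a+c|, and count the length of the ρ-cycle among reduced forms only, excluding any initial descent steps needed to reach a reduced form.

D = 20, ⌊√D⌋ = 4
descent: ρ → (1,4,-1)  [lands on river]
river: ρ → (-1,4,1)
ρ-cycle length = 2 (tail of 1 descent step not counted)

2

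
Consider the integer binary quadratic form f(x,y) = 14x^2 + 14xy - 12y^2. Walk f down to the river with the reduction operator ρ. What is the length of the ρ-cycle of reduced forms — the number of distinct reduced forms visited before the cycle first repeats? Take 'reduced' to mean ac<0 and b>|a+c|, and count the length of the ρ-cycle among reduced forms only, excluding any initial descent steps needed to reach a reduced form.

D = 868, ⌊√D⌋ = 29
river: ρ → (-12,10,16)
river: ρ → (16,22,-6)
river: ρ → (-6,26,8)
river: ρ → (8,22,-12)
river: ρ → (-12,26,4)
river: ρ → (4,22,-24)
river: ρ → (-24,26,2)
river: ρ → (2,26,-24)
river: ρ → (-24,22,4)
river: ρ → (4,26,-12)
river: ρ → (-12,22,8)
river: ρ → (8,26,-6)
river: ρ → (-6,22,16)
river: ρ → (16,10,-12)
river: ρ → (-12,14,14)
river: ρ → (14,14,-12)
ρ-cycle length = 16 (tail of 0 descent steps not counted)

16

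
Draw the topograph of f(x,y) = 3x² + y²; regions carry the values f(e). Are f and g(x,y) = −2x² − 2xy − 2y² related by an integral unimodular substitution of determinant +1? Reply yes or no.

D₁ = -12, D₂ = -12
f: flip: (3,0,1)→(1,0,3)
f: reduced (well bottom): (1,0,3) with a≤c, −a<b≤a
g is negative-definite; reduce −g:
−g: reduced (well bottom): (2,2,2) with a≤c, −a<b≤a
flip sign back: reduced form of g is (-2,-2,-2)
reduced forms (1, 0, 3) vs (-2, -2, -2) ⇒ inequivalent

no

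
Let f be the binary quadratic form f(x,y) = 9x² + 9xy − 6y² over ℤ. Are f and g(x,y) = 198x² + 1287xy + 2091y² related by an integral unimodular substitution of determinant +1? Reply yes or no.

D₁ = 297, D₂ = 297
river cycle of f (length 4): (-6, 15, 3), (3, 15, -6), (-6, 9, 9), (9, 9, -6)
river cycle of g (length 4): (-6, 15, 3), (3, 15, -6), (-6, 9, 9), (9, 9, -6)
cycles coincide ⇒ equivalent

yes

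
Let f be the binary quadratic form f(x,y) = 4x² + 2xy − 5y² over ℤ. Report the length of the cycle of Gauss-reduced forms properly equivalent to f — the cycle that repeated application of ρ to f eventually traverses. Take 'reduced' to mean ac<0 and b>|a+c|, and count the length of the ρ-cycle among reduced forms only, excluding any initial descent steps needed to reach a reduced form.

D = 84, ⌊√D⌋ = 9
river: ρ → (-5,8,1)
river: ρ → (1,8,-5)
river: ρ → (-5,2,4)
river: ρ → (4,6,-3)
river: ρ → (-3,6,4)
river: ρ → (4,2,-5)
ρ-cycle length = 6 (tail of 0 descent steps not counted)

6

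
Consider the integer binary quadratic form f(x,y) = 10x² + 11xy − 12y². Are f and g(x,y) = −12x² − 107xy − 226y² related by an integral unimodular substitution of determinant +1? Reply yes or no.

D₁ = 601, D₂ = 601
river cycle of f (length 66): (-12, 13, 9), (9, 23, -2), (-2, 21, 20), (20, 19, -3), (-3, 23, 6), (6, 13, -18), (-18, 23, 1), (1, 23, -18), (-18, 13, 6), (6, 23, -3), … (56 more)
river cycle of g (length 66): (-12, 13, 9), (9, 23, -2), (-2, 21, 20), (20, 19, -3), (-3, 23, 6), (6, 13, -18), (-18, 23, 1), (1, 23, -18), (-18, 13, 6), (6, 23, -3), … (56 more)
cycles coincide ⇒ equivalent

yes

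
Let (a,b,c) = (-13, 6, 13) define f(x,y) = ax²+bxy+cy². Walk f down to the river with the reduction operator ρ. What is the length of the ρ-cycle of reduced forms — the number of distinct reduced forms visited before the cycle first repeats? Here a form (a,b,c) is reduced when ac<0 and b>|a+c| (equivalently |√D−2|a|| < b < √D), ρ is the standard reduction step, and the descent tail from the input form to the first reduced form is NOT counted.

D = 712, ⌊√D⌋ = 26
river: ρ → (13,20,-6)
river: ρ → (-6,16,19)
river: ρ → (19,22,-3)
river: ρ → (-3,26,3)
river: ρ → (3,22,-19)
river: ρ → (-19,16,6)
river: ρ → (6,20,-13)
river: ρ → (-13,6,13)
ρ-cycle length = 8 (tail of 0 descent steps not counted)

8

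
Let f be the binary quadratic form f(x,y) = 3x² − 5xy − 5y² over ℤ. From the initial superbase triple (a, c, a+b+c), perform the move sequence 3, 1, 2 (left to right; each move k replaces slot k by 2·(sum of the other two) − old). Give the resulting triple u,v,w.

start (3,-5,-7) = (f(1,0),f(0,1),f(1,1))
replace slot 3: 2·(3+(-5)) − (-7) = 3 → (3,-5,3)
replace slot 1: 2·((-5)+3) − 3 = -7 → (-7,-5,3)
replace slot 2: 2·((-7)+3) − (-5) = -3 → (-7,-3,3)

-7,-3,3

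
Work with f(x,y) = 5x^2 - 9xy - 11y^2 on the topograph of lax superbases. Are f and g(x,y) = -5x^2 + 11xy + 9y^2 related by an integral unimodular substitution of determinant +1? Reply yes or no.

D₁ = 301, D₂ = 301
river cycle of f (length 10): (-11, 9, 5), (5, 11, -9), (-9, 7, 7), (7, 7, -9), (-9, 11, 5), (5, 9, -11), (-11, 13, 3), (3, 17, -1), (-1, 17, 3), (3, 13, -11)
river cycle of g (length 10): (9, 7, -7), (-7, 7, 9), (9, 11, -5), (-5, 9, 11), (11, 13, -3), (-3, 17, 1), (1, 17, -3), (-3, 13, 11), (11, 9, -5), (-5, 11, 9)
cycles differ ⇒ inequivalent

no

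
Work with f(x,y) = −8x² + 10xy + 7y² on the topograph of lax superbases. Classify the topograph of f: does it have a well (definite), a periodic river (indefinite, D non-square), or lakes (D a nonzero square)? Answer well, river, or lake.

D = b²−4ac = 10² − 4·(-8)·7 = 324
D = 18² is a perfect square ⇒ form factors over ℤ ⇒ lakes

lake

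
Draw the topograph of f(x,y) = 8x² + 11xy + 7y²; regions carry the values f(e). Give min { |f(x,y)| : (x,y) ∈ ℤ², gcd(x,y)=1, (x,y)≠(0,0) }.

translate: b→-5 (≡11 mod 16), so (8,11,7)→(8,-5,4)
flip: (8,-5,4)→(4,5,8)
translate: b→-3 (≡5 mod 8), so (4,5,8)→(4,-3,7)
reduced (well bottom): (4,-3,7) with a≤c, −a<b≤a
well minimum = a = 4

4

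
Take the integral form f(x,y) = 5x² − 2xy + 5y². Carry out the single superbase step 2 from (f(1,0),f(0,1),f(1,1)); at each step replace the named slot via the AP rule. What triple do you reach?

start (5,5,8) = (f(1,0),f(0,1),f(1,1))
replace slot 2: 2·(5+8) − 5 = 21 → (5,21,8)

5,21,8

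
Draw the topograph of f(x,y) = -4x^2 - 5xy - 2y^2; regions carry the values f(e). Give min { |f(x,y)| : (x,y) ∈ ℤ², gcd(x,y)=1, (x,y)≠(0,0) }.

translate: b→-3 (≡5 mod 8), so (4,5,2)→(4,-3,1)
flip: (4,-3,1)→(1,3,4)
translate: b→1 (≡3 mod 2), so (1,3,4)→(1,1,2)
reduced (well bottom): (1,1,2) with a≤c, −a<b≤a
well minimum |f| = |-1| = 1 (negative-definite)

1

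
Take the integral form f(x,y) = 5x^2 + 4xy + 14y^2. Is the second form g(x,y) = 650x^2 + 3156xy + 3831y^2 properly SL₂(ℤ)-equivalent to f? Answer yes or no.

D₁ = -264, D₂ = -264
f: reduced (well bottom): (5,4,14) with a≤c, −a<b≤a
g: translate: b→556 (≡3156 mod 1300), so (650,3156,3831)→(650,556,119)
g: flip: (650,556,119)→(119,-556,650)
g: translate: b→-80 (≡-556 mod 238), so (119,-556,650)→(119,-80,14)
g: flip: (119,-80,14)→(14,80,119)
g: translate: b→-4 (≡80 mod 28), so (14,80,119)→(14,-4,5)
g: flip: (14,-4,5)→(5,4,14)
g: reduced (well bottom): (5,4,14) with a≤c, −a<b≤a
reduced forms (5, 4, 14) vs (5, 4, 14) ⇒ equivalent

yes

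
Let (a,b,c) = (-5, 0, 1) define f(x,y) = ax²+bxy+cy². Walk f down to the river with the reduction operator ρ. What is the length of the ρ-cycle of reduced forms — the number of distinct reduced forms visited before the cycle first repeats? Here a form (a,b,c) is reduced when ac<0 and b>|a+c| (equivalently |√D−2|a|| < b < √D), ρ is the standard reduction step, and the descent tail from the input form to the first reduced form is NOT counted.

D = 20, ⌊√D⌋ = 4
descent: ρ → (1,4,-1)  [lands on river]
river: ρ → (-1,4,1)
ρ-cycle length = 2 (tail of 1 descent step not counted)

2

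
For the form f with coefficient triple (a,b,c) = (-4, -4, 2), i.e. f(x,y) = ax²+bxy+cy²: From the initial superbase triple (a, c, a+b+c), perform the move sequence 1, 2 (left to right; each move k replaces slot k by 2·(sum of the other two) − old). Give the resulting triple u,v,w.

start (-4,2,-6) = (f(1,0),f(0,1),f(1,1))
replace slot 1: 2·(2+(-6)) − (-4) = -4 → (-4,2,-6)
replace slot 2: 2·((-4)+(-6)) − 2 = -22 → (-4,-22,-6)

-4,-22,-6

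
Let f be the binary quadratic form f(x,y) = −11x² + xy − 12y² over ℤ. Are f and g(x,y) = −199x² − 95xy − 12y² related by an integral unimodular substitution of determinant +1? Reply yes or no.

D₁ = -527, D₂ = -527
f is negative-definite; reduce −f:
−f: reduced (well bottom): (11,-1,12) with a≤c, −a<b≤a
flip sign back: reduced form of f is (-11,1,-12)
g is negative-definite; reduce −g:
−g: flip: (199,95,12)→(12,-95,199)
−g: translate: b→1 (≡-95 mod 24), so (12,-95,199)→(12,1,11)
−g: flip: (12,1,11)→(11,-1,12)
−g: reduced (well bottom): (11,-1,12) with a≤c, −a<b≤a
flip sign back: reduced form of g is (-11,1,-12)
reduced forms (-11, 1, -12) vs (-11, 1, -12) ⇒ equivalent

yes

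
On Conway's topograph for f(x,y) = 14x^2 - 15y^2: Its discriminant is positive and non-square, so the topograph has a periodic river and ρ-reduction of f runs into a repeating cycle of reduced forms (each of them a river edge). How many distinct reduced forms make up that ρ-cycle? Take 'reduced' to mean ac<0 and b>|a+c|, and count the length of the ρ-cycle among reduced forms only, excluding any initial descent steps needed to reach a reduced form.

D = 840, ⌊√D⌋ = 28
descent: ρ → (-15,0,14)
descent: ρ → (14,28,-1)  [lands on river]
river: ρ → (-1,28,14)
ρ-cycle length = 2 (tail of 2 descent steps not counted)

2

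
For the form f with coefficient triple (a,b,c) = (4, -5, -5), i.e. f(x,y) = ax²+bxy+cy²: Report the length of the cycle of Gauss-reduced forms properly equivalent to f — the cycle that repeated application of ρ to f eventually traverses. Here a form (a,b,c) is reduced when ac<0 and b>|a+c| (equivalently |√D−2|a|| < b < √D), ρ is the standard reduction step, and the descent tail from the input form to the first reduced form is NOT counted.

D = 105, ⌊√D⌋ = 10
descent: ρ → (-5,5,4)  [lands on river]
river: ρ → (4,3,-6)
river: ρ → (-6,9,1)
river: ρ → (1,9,-6)
river: ρ → (-6,3,4)
river: ρ → (4,5,-5)
ρ-cycle length = 6 (tail of 1 descent step not counted)

6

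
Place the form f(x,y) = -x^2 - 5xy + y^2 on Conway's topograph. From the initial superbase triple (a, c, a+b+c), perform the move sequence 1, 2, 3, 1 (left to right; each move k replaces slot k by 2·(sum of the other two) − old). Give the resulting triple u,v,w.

start (-1,1,-5) = (f(1,0),f(0,1),f(1,1))
replace slot 1: 2·(1+(-5)) − (-1) = -7 → (-7,1,-5)
replace slot 2: 2·((-7)+(-5)) − 1 = -25 → (-7,-25,-5)
replace slot 3: 2·((-7)+(-25)) − (-5) = -59 → (-7,-25,-59)
replace slot 1: 2·((-25)+(-59)) − (-7) = -161 → (-161,-25,-59)

-161,-25,-59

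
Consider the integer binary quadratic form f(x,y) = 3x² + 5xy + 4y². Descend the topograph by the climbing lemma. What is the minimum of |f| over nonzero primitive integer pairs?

translate: b→-1 (≡5 mod 6), so (3,5,4)→(3,-1,2)
flip: (3,-1,2)→(2,1,3)
reduced (well bottom): (2,1,3) with a≤c, −a<b≤a
well minimum = a = 2

2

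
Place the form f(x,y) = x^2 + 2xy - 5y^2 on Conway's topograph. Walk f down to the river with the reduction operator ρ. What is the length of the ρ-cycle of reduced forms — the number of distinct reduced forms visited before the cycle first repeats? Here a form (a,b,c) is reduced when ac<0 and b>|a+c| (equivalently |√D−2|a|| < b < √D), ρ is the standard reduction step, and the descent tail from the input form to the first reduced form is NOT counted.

D = 24, ⌊√D⌋ = 4
descent: ρ → (-5,-2,1)
descent: ρ → (1,4,-2)  [lands on river]
river: ρ → (-2,4,1)
ρ-cycle length = 2 (tail of 2 descent steps not counted)

2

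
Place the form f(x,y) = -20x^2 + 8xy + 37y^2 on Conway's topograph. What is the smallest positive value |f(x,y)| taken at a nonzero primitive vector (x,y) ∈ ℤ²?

descent: ρ → (37,-8,-20)
descent: ρ → (-20,48,9)  [lands on river]
river: ρ → (9,42,-35)
river: ρ → (-35,28,16)
river: ρ → (16,36,-27)
river: ρ → (-27,18,25)
river: ρ → (25,32,-20)
closes: descent 2, river 6
min |a| on river = 9

9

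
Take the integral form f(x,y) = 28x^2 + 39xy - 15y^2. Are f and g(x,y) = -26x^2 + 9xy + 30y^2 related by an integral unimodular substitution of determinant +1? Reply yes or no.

D₁ = 3201, D₂ = 3201
river cycle of f (length 12): (-15, 51, 10), (10, 49, -20), (-20, 31, 28), (28, 25, -23), (-23, 21, 30), (30, 39, -14), (-14, 45, 21), (21, 39, -20), (-20, 41, 19), (19, 35, -26), … (2 more)
river cycle of g (length 10): (30, 51, -5), (-5, 49, 40), (40, 31, -14), (-14, 53, 7), (7, 45, -42), (-42, 39, 10), (10, 41, -38), (-38, 35, 13), (13, 43, -26), (-26, 9, 30)
cycles differ ⇒ inequivalent

no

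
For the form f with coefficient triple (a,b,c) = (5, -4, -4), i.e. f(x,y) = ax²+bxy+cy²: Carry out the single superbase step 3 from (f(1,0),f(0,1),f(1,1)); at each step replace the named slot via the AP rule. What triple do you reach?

start (5,-4,-3) = (f(1,0),f(0,1),f(1,1))
replace slot 3: 2·(5+(-4)) − (-3) = 5 → (5,-4,5)

5,-4,5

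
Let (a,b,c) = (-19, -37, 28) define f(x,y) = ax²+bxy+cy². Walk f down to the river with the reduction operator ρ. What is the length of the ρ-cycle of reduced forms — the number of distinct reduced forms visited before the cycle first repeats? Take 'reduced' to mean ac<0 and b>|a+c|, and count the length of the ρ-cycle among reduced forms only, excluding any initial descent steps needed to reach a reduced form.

D = 3497, ⌊√D⌋ = 59
descent: ρ → (28,37,-19)  [lands on river]
river: ρ → (-19,39,26)
river: ρ → (26,13,-32)
river: ρ → (-32,51,7)
river: ρ → (7,47,-46)
river: ρ → (-46,45,8)
river: ρ → (8,51,-28)
river: ρ → (-28,5,31)
river: ρ → (31,57,-2)
river: ρ → (-2,59,2)
river: ρ → (2,57,-31)
river: ρ → (-31,5,28)
river: ρ → (28,51,-8)
river: ρ → (-8,45,46)
river: ρ → (46,47,-7)
river: ρ → (-7,51,32)
river: ρ → (32,13,-26)
river: ρ → (-26,39,19)
river: ρ → (19,37,-28)
river: ρ → (-28,19,28)
ρ-cycle length = 20 (tail of 1 descent step not counted)

20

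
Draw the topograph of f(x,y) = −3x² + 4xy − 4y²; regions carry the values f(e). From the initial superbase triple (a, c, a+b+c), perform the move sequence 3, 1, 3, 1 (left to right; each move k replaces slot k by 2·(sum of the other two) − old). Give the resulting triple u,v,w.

start (-3,-4,-3) = (f(1,0),f(0,1),f(1,1))
replace slot 3: 2·((-3)+(-4)) − (-3) = -11 → (-3,-4,-11)
replace slot 1: 2·((-4)+(-11)) − (-3) = -27 → (-27,-4,-11)
replace slot 3: 2·((-27)+(-4)) − (-11) = -51 → (-27,-4,-51)
replace slot 1: 2·((-4)+(-51)) − (-27) = -83 → (-83,-4,-51)

-83,-4,-51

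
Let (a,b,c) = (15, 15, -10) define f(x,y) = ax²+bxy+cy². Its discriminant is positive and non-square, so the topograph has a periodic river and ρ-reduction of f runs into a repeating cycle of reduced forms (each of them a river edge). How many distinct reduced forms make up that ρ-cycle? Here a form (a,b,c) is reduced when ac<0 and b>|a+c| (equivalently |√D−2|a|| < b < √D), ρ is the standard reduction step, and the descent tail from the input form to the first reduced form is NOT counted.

D = 825, ⌊√D⌋ = 28
river: ρ → (-10,25,5)
river: ρ → (5,25,-10)
river: ρ → (-10,15,15)
river: ρ → (15,15,-10)
ρ-cycle length = 4 (tail of 0 descent steps not counted)

4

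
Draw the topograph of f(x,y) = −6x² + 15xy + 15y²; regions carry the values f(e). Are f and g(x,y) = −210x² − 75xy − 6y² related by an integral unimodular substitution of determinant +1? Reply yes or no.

D₁ = 585, D₂ = 585
river cycle of f (length 6): (15, 15, -6), (-6, 21, 6), (6, 15, -15), (-15, 15, 6), (6, 21, -6), (-6, 15, 15)
river cycle of g (length 6): (-6, 15, 15), (15, 15, -6), (-6, 21, 6), (6, 15, -15), (-15, 15, 6), (6, 21, -6)
cycles coincide ⇒ equivalent

yes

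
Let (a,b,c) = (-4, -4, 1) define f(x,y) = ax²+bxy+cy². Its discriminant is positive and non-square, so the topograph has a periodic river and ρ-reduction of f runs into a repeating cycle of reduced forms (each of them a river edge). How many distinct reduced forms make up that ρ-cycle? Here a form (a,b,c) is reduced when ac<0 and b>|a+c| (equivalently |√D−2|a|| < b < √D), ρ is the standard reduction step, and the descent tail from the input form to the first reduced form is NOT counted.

D = 32, ⌊√D⌋ = 5
descent: ρ → (1,4,-4)  [lands on river]
river: ρ → (-4,4,1)
ρ-cycle length = 2 (tail of 1 descent step not counted)

2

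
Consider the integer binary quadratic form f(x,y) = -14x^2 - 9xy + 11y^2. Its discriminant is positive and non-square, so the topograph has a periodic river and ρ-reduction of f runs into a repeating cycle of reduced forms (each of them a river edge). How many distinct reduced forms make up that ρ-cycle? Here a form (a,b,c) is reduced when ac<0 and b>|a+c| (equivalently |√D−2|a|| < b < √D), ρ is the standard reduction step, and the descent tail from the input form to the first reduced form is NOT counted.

D = 697, ⌊√D⌋ = 26
descent: ρ → (11,9,-14)  [lands on river]
river: ρ → (-14,19,6)
river: ρ → (6,17,-17)
river: ρ → (-17,17,6)
river: ρ → (6,19,-14)
river: ρ → (-14,9,11)
river: ρ → (11,13,-12)
river: ρ → (-12,11,12)
river: ρ → (12,13,-11)
river: ρ → (-11,9,14)
river: ρ → (14,19,-6)
river: ρ → (-6,17,17)
river: ρ → (17,17,-6)
river: ρ → (-6,19,14)
river: ρ → (14,9,-11)
river: ρ → (-11,13,12)
river: ρ → (12,11,-12)
river: ρ → (-12,13,11)
ρ-cycle length = 18 (tail of 1 descent step not counted)

18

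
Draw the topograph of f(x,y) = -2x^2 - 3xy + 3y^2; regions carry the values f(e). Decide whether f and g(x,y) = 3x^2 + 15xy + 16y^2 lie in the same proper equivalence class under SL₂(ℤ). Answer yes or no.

D₁ = 33, D₂ = 33
river cycle of f (length 4): (3, 3, -2), (-2, 5, 1), (1, 5, -2), (-2, 3, 3)
river cycle of g (length 4): (3, 3, -2), (-2, 5, 1), (1, 5, -2), (-2, 3, 3)
cycles coincide ⇒ equivalent

yes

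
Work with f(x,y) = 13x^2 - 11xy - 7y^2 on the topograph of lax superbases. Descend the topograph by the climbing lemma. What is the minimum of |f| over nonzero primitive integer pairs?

descent: ρ → (-7,11,13)  [lands on river]
river: ρ → (13,15,-5)
river: ρ → (-5,15,13)
river: ρ → (13,11,-7)
river: ρ → (-7,17,7)
river: ρ → (7,11,-13)
river: ρ → (-13,15,5)
river: ρ → (5,15,-13)
river: ρ → (-13,11,7)
river: ρ → (7,17,-7)
closes: descent 1, river 10
min |a| on river = 5

5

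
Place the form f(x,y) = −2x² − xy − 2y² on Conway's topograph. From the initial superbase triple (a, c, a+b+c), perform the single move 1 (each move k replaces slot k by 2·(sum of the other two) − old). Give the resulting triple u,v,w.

start (-2,-2,-5) = (f(1,0),f(0,1),f(1,1))
replace slot 1: 2·((-2)+(-5)) − (-2) = -12 → (-12,-2,-5)

-12,-2,-5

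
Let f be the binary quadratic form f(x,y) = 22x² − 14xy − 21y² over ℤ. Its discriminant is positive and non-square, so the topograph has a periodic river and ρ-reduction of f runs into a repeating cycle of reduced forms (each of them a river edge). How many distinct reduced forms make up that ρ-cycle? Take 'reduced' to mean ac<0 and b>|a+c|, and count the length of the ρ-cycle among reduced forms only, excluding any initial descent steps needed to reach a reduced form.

D = 2044, ⌊√D⌋ = 45
descent: ρ → (-21,14,22)  [lands on river]
river: ρ → (22,30,-13)
river: ρ → (-13,22,30)
river: ρ → (30,38,-5)
river: ρ → (-5,42,14)
river: ρ → (14,42,-5)
river: ρ → (-5,38,30)
river: ρ → (30,22,-13)
river: ρ → (-13,30,22)
river: ρ → (22,14,-21)
river: ρ → (-21,28,15)
river: ρ → (15,32,-17)
river: ρ → (-17,36,11)
river: ρ → (11,30,-26)
river: ρ → (-26,22,15)
river: ρ → (15,38,-10)
river: ρ → (-10,42,7)
river: ρ → (7,42,-10)
river: ρ → (-10,38,15)
river: ρ → (15,22,-26)
river: ρ → (-26,30,11)
river: ρ → (11,36,-17)
river: ρ → (-17,32,15)
river: ρ → (15,28,-21)
ρ-cycle length = 24 (tail of 1 descent step not counted)

24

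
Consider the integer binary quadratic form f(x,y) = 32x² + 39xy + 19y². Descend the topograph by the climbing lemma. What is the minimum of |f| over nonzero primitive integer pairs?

translate: b→-25 (≡39 mod 64), so (32,39,19)→(32,-25,12)
flip: (32,-25,12)→(12,25,32)
translate: b→1 (≡25 mod 24), so (12,25,32)→(12,1,19)
reduced (well bottom): (12,1,19) with a≤c, −a<b≤a
well minimum = a = 12

12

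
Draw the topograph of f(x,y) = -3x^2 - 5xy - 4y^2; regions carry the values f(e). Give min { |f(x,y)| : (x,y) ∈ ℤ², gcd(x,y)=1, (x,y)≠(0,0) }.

translate: b→-1 (≡5 mod 6), so (3,5,4)→(3,-1,2)
flip: (3,-1,2)→(2,1,3)
reduced (well bottom): (2,1,3) with a≤c, −a<b≤a
well minimum |f| = |-2| = 2 (negative-definite)

2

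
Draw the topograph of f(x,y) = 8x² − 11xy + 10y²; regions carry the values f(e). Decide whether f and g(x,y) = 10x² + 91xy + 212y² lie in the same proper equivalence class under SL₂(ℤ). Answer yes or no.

D₁ = -199, D₂ = -199
f: translate: b→5 (≡-11 mod 16), so (8,-11,10)→(8,5,7)
f: flip: (8,5,7)→(7,-5,8)
f: reduced (well bottom): (7,-5,8) with a≤c, −a<b≤a
g: translate: b→-9 (≡91 mod 20), so (10,91,212)→(10,-9,7)
g: flip: (10,-9,7)→(7,9,10)
g: translate: b→-5 (≡9 mod 14), so (7,9,10)→(7,-5,8)
g: reduced (well bottom): (7,-5,8) with a≤c, −a<b≤a
reduced forms (7, -5, 8) vs (7, -5, 8) ⇒ equivalent

yes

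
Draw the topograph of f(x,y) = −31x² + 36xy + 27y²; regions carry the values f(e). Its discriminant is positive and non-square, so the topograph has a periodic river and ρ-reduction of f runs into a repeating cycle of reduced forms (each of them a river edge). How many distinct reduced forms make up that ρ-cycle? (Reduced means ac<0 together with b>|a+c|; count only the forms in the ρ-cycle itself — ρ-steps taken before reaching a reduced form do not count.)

D = 4644, ⌊√D⌋ = 68
river: ρ → (27,18,-40)
river: ρ → (-40,62,5)
river: ρ → (5,68,-1)
river: ρ → (-1,68,5)
river: ρ → (5,62,-40)
river: ρ → (-40,18,27)
river: ρ → (27,36,-31)
river: ρ → (-31,26,32)
river: ρ → (32,38,-25)
river: ρ → (-25,62,8)
river: ρ → (8,66,-9)
river: ρ → (-9,60,29)
river: ρ → (29,56,-13)
river: ρ → (-13,48,45)
river: ρ → (45,42,-16)
river: ρ → (-16,54,27)
river: ρ → (27,54,-16)
river: ρ → (-16,42,45)
river: ρ → (45,48,-13)
river: ρ → (-13,56,29)
river: ρ → (29,60,-9)
river: ρ → (-9,66,8)
river: ρ → (8,62,-25)
river: ρ → (-25,38,32)
river: ρ → (32,26,-31)
river: ρ → (-31,36,27)
ρ-cycle length = 26 (tail of 0 descent steps not counted)

26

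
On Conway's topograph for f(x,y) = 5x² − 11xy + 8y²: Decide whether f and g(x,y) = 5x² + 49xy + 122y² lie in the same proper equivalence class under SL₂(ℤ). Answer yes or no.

D₁ = -39, D₂ = -39
f: translate: b→-1 (≡-11 mod 10), so (5,-11,8)→(5,-1,2)
f: flip: (5,-1,2)→(2,1,5)
f: reduced (well bottom): (2,1,5) with a≤c, −a<b≤a
g: translate: b→-1 (≡49 mod 10), so (5,49,122)→(5,-1,2)
g: flip: (5,-1,2)→(2,1,5)
g: reduced (well bottom): (2,1,5) with a≤c, −a<b≤a
reduced forms (2, 1, 5) vs (2, 1, 5) ⇒ equivalent

yes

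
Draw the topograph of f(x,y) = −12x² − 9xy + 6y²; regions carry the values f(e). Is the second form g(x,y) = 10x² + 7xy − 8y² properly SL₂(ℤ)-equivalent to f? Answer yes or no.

D₁ = 369, D₂ = 369
river cycle of f (length 10): (6, 9, -12), (-12, 15, 3), (3, 15, -12), (-12, 9, 6), (6, 15, -6), (-6, 9, 12), (12, 15, -3), (-3, 15, 12), (12, 9, -6), (-6, 15, 6)
river cycle of g (length 16): (-8, 9, 9), (9, 9, -8), (-8, 7, 10), (10, 13, -5), (-5, 17, 4), (4, 15, -9), (-9, 3, 10), (10, 17, -2), (-2, 19, 1), (1, 19, -2), … (6 more)
cycles differ ⇒ inequivalent

no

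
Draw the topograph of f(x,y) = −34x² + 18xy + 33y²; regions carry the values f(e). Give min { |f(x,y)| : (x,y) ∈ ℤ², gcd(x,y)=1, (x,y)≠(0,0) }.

river: ρ → (33,48,-19)
river: ρ → (-19,66,6)
river: ρ → (6,66,-19)
river: ρ → (-19,48,33)
river: ρ → (33,18,-34)
river: ρ → (-34,50,17)
river: ρ → (17,52,-31)
river: ρ → (-31,10,38)
river: ρ → (38,66,-3)
river: ρ → (-3,66,38)
river: ρ → (38,10,-31)
river: ρ → (-31,52,17)
river: ρ → (17,50,-34)
river: ρ → (-34,18,33)
closes: descent 0, river 14
min |a| on river = 3

3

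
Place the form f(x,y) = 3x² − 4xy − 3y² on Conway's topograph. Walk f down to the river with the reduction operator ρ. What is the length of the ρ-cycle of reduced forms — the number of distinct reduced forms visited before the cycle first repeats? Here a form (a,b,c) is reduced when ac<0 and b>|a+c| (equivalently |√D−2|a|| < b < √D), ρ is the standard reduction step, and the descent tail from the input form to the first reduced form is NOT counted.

D = 52, ⌊√D⌋ = 7
descent: ρ → (-3,4,3)  [lands on river]
river: ρ → (3,2,-4)
river: ρ → (-4,6,1)
river: ρ → (1,6,-4)
river: ρ → (-4,2,3)
river: ρ → (3,4,-3)
river: ρ → (-3,2,4)
river: ρ → (4,6,-1)
river: ρ → (-1,6,4)
river: ρ → (4,2,-3)
ρ-cycle length = 10 (tail of 1 descent step not counted)

10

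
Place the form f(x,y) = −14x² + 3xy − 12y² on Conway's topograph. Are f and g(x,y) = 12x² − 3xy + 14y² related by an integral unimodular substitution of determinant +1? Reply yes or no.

D₁ = -663, D₂ = -663
f is negative-definite; reduce −f:
−f: flip: (14,-3,12)→(12,3,14)
−f: reduced (well bottom): (12,3,14) with a≤c, −a<b≤a
flip sign back: reduced form of f is (-12,-3,-14)
g: reduced (well bottom): (12,-3,14) with a≤c, −a<b≤a
reduced forms (-12, -3, -14) vs (12, -3, 14) ⇒ inequivalent

no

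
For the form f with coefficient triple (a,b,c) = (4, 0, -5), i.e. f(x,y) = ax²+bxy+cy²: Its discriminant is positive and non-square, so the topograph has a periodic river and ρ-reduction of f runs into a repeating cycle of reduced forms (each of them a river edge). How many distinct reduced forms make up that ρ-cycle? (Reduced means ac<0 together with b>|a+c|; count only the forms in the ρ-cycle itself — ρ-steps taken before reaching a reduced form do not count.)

D = 80, ⌊√D⌋ = 8
descent: ρ → (-5,0,4)
descent: ρ → (4,8,-1)  [lands on river]
river: ρ → (-1,8,4)
ρ-cycle length = 2 (tail of 2 descent steps not counted)

2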